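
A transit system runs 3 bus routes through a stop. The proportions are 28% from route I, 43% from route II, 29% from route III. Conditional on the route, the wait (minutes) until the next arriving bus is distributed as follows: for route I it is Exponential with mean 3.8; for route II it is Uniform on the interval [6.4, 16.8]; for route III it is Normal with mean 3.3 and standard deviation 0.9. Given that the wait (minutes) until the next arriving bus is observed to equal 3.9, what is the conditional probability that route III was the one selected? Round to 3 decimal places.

0.796

Likelihoods f(3.9 | ·): I: 0.094296; II: 0; III: 0.354942.
Posterior ∝ prior × likelihood. Numerator for III: 0.29·0.354942 = 0.102933.
Normalizing constant: 0.28·0.094296 + 0.43·0 + 0.29·0.354942 = 0.129336.
P(III | observation) = 0.102933 / 0.129336 = 0.795858.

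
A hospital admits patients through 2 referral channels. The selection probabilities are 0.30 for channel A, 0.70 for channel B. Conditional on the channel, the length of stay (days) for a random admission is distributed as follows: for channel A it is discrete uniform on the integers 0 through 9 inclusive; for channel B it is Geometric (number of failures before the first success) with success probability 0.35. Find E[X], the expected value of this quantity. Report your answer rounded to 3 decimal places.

2.650

Component means — A: 4.5; B: 1.85714.
E[X] = 0.3·4.5 + 0.7·1.85714 = 2.65.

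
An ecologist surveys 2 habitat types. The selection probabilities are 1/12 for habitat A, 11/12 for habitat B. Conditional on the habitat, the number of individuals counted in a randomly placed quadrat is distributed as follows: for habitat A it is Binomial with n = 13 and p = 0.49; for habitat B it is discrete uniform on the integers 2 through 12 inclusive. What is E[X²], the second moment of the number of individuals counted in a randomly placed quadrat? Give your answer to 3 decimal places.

For each component E[X²] = Var + (mean)², giving A: 43.8256; B: 59.
Overall E[X²] = 0.0833333·43.8256 + 0.916667·59 = 57.7355.

57.735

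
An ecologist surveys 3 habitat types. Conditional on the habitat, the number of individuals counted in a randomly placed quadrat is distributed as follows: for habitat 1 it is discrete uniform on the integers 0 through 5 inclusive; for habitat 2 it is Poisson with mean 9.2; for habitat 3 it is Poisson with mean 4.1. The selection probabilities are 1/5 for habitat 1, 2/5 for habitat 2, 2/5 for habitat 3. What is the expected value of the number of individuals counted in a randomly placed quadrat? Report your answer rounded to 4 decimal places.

Component means — 1: 2.5; 2: 9.2; 3: 4.1.
E[X] = 0.2·2.5 + 0.4·9.2 + 0.4·4.1 = 5.82.

5.8200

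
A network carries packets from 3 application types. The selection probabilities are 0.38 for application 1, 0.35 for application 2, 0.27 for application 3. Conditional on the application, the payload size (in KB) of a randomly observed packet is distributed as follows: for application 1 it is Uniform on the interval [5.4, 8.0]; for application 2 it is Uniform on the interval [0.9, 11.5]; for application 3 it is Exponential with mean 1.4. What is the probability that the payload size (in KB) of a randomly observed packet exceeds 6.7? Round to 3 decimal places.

0.351

Conditional on each application, P(X > 6.7): 1: 0.5; 2: 0.45283; 3: 0.00834816.
By total probability, P(X > 6.7) = 0.38·0.5 + 0.35·0.45283 + 0.27·0.00834816 = 0.350745.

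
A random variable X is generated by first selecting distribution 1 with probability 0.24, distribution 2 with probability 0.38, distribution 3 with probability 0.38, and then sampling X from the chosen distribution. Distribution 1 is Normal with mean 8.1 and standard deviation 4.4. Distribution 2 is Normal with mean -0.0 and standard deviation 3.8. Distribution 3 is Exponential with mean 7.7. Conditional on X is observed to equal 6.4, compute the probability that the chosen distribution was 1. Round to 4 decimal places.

Likelihoods f(6.4 | ·): 1: 0.0841477; 2: 0.0254199; 3: 0.0565636.
Posterior ∝ prior × likelihood. Numerator for 1: 0.24·0.0841477 = 0.0201955.
Normalizing constant: 0.24·0.0841477 + 0.38·0.0254199 + 0.38·0.0565636 = 0.0513492.
P(1 | observation) = 0.0201955 / 0.0513492 = 0.393296.

0.3933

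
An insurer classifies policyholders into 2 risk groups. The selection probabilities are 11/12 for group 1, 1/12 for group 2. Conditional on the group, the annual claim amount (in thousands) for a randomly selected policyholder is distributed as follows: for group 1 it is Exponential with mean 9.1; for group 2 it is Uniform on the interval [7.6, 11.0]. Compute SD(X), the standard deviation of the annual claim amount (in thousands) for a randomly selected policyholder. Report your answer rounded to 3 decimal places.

8.717

Per component, 1: μ=9.1, E[X²]=165.62; 2: μ=9.3, E[X²]=87.4533.
E[X] = 0.916667·9.1 + 0.0833333·9.3 = 9.11667.
E[X²] = 0.916667·165.62 + 0.0833333·87.4533 = 159.106.
Var(X) = E[X²] − (E[X])² = 159.106 − 83.1136 = 75.9925.
SD(X) = √75.9925 = 8.71737.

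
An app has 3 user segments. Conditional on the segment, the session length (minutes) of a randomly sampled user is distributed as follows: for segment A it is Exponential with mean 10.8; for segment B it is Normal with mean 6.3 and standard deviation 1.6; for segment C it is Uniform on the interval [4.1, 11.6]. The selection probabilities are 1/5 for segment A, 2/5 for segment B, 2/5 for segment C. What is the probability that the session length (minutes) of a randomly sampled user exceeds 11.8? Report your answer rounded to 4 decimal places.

Conditional on each segment, P(X > 11.8): A: 0.335346; B: 0.000293555; C: 0.
By total probability, P(X > 11.8) = 0.2·0.335346 + 0.4·0.000293555 + 0.4·0 = 0.0671866.

0.0672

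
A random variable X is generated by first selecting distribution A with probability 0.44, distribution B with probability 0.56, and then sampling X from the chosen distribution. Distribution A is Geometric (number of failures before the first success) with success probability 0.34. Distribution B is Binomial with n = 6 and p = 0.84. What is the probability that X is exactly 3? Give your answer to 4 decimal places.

0.0702

Conditional on each component, P(X = 3): A: 0.0977486; B: 0.0485543.
By total probability, P(X = 3) = 0.44·0.0977486 + 0.56·0.0485543 = 0.0701998.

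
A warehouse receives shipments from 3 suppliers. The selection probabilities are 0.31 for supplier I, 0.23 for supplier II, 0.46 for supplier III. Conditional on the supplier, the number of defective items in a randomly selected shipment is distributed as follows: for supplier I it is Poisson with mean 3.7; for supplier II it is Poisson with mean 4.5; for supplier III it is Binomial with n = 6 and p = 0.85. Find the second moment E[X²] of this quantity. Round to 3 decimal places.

For each component E[X²] = Var + (mean)², giving I: 17.39; II: 24.75; III: 26.775.
Overall E[X²] = 0.31·17.39 + 0.23·24.75 + 0.46·26.775 = 23.3999.

23.400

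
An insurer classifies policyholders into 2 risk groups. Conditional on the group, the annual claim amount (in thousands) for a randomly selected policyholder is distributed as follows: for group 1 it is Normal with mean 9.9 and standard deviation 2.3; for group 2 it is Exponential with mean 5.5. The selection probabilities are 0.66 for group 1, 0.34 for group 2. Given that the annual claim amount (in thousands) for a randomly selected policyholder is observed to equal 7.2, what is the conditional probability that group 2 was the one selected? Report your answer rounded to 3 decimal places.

Likelihoods f(7.2 | ·): 1: 0.0870839; 2: 0.0491028.
Posterior ∝ prior × likelihood. Numerator for 2: 0.34·0.0491028 = 0.016695.
Normalizing constant: 0.66·0.0870839 + 0.34·0.0491028 = 0.0741703.
P(2 | observation) = 0.016695 / 0.0741703 = 0.225089.

0.225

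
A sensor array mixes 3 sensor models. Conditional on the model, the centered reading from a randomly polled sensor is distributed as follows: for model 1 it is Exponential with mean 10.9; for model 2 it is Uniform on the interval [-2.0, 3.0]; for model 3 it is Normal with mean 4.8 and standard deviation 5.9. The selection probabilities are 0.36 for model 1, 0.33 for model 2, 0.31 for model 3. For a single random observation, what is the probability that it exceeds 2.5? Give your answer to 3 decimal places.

Conditional on each model, P(X > 2.5): 1: 0.795044; 2: 0.1; 3: 0.651669.
By total probability, P(X > 2.5) = 0.36·0.795044 + 0.33·0.1 + 0.31·0.651669 = 0.521233.

0.521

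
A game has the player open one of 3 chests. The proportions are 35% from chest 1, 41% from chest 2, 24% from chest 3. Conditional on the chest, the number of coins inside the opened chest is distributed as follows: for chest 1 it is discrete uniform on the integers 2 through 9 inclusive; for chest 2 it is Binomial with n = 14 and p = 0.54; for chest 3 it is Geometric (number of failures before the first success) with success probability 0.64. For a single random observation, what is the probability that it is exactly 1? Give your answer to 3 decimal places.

Conditional on each chest, P(X = 1): 1: 0; 2: 0.000312157; 3: 0.2304.
By total probability, P(X = 1) = 0.35·0 + 0.41·0.000312157 + 0.24·0.2304 = 0.055424.

0.055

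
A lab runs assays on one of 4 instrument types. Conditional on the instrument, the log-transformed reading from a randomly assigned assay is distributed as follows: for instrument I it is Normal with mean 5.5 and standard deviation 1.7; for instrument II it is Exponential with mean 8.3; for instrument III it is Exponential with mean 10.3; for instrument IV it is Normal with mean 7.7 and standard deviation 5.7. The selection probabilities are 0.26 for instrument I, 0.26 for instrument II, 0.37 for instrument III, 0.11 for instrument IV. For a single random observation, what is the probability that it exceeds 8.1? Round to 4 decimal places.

0.3348

Conditional on each instrument, P(X > 8.1): I: 0.0630812; II: 0.376852; III: 0.455478; IV: 0.472027.
By total probability, P(X > 8.1) = 0.26·0.0630812 + 0.26·0.376852 + 0.37·0.455478 + 0.11·0.472027 = 0.334832.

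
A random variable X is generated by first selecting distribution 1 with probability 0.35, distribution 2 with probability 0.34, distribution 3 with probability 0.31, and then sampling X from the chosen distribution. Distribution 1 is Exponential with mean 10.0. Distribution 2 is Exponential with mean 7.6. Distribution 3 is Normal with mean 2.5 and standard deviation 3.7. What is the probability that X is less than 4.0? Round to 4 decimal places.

0.4583

Conditional on each component, P(X < 4.0): 1: 0.32968; 2: 0.409222; 3: 0.65741.
By total probability, P(X < 4.0) = 0.35·0.32968 + 0.34·0.409222 + 0.31·0.65741 = 0.458321.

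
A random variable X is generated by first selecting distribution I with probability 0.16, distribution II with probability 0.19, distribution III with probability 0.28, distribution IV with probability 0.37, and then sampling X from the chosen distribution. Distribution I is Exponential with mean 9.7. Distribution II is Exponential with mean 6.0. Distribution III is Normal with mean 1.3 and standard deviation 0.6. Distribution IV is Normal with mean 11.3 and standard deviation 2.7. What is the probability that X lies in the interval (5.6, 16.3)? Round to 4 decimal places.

Conditional on each component, P(5.6 < X < 16.3): I: 0.375104; II: 0.327146; III: 3.84248e-13; IV: 0.950595.
By total probability, P(5.6 < X < 16.3) = 0.16·0.375104 + 0.19·0.327146 + 0.28·3.84248e-13 + 0.37·0.950595 = 0.473895.

0.4739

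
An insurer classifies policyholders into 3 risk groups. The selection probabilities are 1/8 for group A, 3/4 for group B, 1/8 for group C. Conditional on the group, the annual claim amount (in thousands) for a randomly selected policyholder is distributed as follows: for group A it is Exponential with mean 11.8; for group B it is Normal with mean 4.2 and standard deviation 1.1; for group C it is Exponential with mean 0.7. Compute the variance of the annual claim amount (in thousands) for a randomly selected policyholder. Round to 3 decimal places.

Per component, A: μ=11.8, E[X²]=278.48; B: μ=4.2, E[X²]=18.85; C: μ=0.7, E[X²]=0.98.
E[X] = 0.125·11.8 + 0.75·4.2 + 0.125·0.7 = 4.7125.
E[X²] = 0.125·278.48 + 0.75·18.85 + 0.125·0.98 = 49.07.
Var(X) = E[X²] − (E[X])² = 49.07 − 22.2077 = 26.8623.

26.862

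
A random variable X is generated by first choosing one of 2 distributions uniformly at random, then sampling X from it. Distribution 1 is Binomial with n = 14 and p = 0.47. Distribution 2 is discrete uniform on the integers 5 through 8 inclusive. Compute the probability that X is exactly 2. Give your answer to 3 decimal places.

Conditional on each component, P(X = 2): 1: 0.00987524; 2: 0.
By total probability, P(X = 2) = 0.5·0.00987524 + 0.5·0 = 0.00493762.

0.005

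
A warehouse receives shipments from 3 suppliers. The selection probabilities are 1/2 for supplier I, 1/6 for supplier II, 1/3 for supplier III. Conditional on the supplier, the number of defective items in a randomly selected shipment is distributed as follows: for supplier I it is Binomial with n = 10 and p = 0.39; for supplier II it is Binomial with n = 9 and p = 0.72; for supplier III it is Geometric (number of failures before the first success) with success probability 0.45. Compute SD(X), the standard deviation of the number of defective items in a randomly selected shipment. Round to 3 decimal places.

Per component, I: μ=3.9, E[X²]=17.589; II: μ=6.48, E[X²]=43.8048; III: μ=1.22222, E[X²]=4.20988.
E[X] = 0.5·3.9 + 0.166667·6.48 + 0.333333·1.22222 = 3.43741.
E[X²] = 0.5·17.589 + 0.166667·43.8048 + 0.333333·4.20988 = 17.4986.
Var(X) = E[X²] − (E[X])² = 17.4986 − 11.8158 = 5.68282.
SD(X) = √5.68282 = 2.38387.

2.384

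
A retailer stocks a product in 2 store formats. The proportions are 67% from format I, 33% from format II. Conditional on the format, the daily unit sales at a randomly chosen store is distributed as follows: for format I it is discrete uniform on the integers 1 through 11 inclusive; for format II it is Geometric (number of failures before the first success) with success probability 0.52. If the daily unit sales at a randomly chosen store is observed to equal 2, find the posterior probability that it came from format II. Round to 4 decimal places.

0.3936

Likelihoods P(X=2 | ·): I: 0.0909091; II: 0.119808.
Posterior ∝ prior × likelihood. Numerator for II: 0.33·0.119808 = 0.0395366.
Normalizing constant: 0.67·0.0909091 + 0.33·0.119808 = 0.100446.
P(II | observation) = 0.0395366 / 0.100446 = 0.393612.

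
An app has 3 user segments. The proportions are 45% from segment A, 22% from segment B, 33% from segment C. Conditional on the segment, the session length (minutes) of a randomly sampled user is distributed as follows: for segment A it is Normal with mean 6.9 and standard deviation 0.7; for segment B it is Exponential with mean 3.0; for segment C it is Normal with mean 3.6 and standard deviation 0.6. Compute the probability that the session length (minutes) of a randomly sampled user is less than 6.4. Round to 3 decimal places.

Conditional on each segment, P(X < 6.4): A: 0.237525; B: 0.881558; C: 0.999998.
By total probability, P(X < 6.4) = 0.45·0.237525 + 0.22·0.881558 + 0.33·0.999998 = 0.630829.

0.631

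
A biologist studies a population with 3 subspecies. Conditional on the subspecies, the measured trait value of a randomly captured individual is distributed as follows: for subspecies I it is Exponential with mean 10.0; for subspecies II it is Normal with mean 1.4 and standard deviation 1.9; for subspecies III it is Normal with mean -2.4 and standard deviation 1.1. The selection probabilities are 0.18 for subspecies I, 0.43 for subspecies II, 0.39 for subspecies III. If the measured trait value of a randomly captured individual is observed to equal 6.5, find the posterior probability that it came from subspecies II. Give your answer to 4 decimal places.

0.2075

Likelihoods f(6.5 | ·): I: 0.0522046; II: 0.00572287; III: 2.21029e-15.
Posterior ∝ prior × likelihood. Numerator for II: 0.43·0.00572287 = 0.00246083.
Normalizing constant: 0.18·0.0522046 + 0.43·0.00572287 + 0.39·2.21029e-15 = 0.0118577.
P(II | observation) = 0.00246083 / 0.0118577 = 0.207531.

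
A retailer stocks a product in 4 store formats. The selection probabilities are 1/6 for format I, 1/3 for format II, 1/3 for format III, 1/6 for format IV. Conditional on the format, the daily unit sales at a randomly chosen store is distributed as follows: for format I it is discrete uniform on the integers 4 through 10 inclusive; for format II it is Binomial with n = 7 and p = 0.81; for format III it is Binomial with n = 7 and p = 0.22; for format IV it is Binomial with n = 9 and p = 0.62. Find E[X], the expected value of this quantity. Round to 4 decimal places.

Component means — I: 7; II: 5.67; III: 1.54; IV: 5.58.
E[X] = 0.166667·7 + 0.333333·5.67 + 0.333333·1.54 + 0.166667·5.58 = 4.5.

4.5000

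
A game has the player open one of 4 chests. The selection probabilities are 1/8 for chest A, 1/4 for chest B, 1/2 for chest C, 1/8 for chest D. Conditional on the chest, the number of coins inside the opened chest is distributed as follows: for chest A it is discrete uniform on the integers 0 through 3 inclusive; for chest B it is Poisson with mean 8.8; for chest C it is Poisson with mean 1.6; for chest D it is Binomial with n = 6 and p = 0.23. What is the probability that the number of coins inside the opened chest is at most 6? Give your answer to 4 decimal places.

0.8057

Conditional on each chest, P(X ≤ 6): A: 1; B: 0.22561; C: 0.998664; D: 1.
By total probability, P(X ≤ 6) = 0.125·1 + 0.25·0.22561 + 0.5·0.998664 + 0.125·1 = 0.805735.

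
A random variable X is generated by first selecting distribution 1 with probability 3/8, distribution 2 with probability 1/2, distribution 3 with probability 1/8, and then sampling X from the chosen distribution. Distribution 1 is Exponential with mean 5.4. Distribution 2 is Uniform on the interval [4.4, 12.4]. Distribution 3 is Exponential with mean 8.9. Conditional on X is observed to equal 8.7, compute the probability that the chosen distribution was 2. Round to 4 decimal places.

Likelihoods f(8.7 | ·): 1: 0.0369751; 2: 0.125; 3: 0.0422742.
Posterior ∝ prior × likelihood. Numerator for 2: 0.5·0.125 = 0.0625.
Normalizing constant: 0.375·0.0369751 + 0.5·0.125 + 0.125·0.0422742 = 0.0816499.
P(2 | observation) = 0.0625 / 0.0816499 = 0.765463.

0.7655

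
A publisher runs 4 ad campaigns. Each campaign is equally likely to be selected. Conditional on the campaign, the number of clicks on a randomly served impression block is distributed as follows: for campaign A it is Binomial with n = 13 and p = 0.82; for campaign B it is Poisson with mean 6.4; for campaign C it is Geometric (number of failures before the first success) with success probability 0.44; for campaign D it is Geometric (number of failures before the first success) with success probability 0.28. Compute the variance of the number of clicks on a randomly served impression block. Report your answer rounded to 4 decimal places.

Per component, A: μ=10.66, E[X²]=115.554; B: μ=6.4, E[X²]=47.36; C: μ=1.27273, E[X²]=4.5124; D: μ=2.57143, E[X²]=15.7959.
E[X] = 0.25·10.66 + 0.25·6.4 + 0.25·1.27273 + 0.25·2.57143 = 5.22604.
E[X²] = 0.25·115.554 + 0.25·47.36 + 0.25·4.5124 + 0.25·15.7959 = 45.8057.
Var(X) = E[X²] − (E[X])² = 45.8057 − 27.3115 = 18.4942.

18.4942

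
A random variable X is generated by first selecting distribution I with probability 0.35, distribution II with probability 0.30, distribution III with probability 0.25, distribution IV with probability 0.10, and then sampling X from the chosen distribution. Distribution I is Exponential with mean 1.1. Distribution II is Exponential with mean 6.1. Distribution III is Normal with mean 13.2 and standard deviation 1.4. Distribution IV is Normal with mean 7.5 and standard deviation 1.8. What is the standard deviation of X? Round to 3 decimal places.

5.824

Per component, I: μ=1.1, E[X²]=2.42; II: μ=6.1, E[X²]=74.42; III: μ=13.2, E[X²]=176.2; IV: μ=7.5, E[X²]=59.49.
E[X] = 0.35·1.1 + 0.3·6.1 + 0.25·13.2 + 0.1·7.5 = 6.265.
E[X²] = 0.35·2.42 + 0.3·74.42 + 0.25·176.2 + 0.1·59.49 = 73.172.
Var(X) = E[X²] − (E[X])² = 73.172 − 39.2502 = 33.9218.
SD(X) = √33.9218 = 5.82424.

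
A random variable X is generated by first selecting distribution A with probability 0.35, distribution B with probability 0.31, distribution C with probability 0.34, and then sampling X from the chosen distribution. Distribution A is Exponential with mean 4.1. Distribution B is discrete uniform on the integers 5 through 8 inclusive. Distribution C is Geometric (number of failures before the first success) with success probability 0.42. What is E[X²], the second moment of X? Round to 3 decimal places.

27.018

For each component E[X²] = Var + (mean)², giving A: 33.62; B: 43.5; C: 5.19501.
Overall E[X²] = 0.35·33.62 + 0.31·43.5 + 0.34·5.19501 = 27.0183.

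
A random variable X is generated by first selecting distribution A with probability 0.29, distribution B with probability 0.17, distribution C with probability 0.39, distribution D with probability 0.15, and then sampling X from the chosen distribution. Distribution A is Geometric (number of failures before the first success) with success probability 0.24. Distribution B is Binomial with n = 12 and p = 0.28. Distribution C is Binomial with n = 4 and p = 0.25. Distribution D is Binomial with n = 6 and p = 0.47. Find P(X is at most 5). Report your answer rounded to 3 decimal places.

0.927

Conditional on each component, P(X ≤ 5): A: 0.8073; B: 0.911288; C: 1; D: 0.989221.
By total probability, P(X ≤ 5) = 0.29·0.8073 + 0.17·0.911288 + 0.39·1 + 0.15·0.989221 = 0.927419.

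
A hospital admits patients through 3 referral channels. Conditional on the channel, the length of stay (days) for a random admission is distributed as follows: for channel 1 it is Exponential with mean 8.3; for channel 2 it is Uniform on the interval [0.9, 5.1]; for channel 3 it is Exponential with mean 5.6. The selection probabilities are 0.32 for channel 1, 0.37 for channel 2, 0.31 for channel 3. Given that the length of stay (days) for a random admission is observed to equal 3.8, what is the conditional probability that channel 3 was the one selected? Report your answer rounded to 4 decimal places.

0.1998

Likelihoods f(3.8 | ·): 1: 0.0762234; 2: 0.238095; 3: 0.0905967.
Posterior ∝ prior × likelihood. Numerator for 3: 0.31·0.0905967 = 0.028085.
Normalizing constant: 0.32·0.0762234 + 0.37·0.238095 + 0.31·0.0905967 = 0.140572.
P(3 | observation) = 0.028085 / 0.140572 = 0.199791.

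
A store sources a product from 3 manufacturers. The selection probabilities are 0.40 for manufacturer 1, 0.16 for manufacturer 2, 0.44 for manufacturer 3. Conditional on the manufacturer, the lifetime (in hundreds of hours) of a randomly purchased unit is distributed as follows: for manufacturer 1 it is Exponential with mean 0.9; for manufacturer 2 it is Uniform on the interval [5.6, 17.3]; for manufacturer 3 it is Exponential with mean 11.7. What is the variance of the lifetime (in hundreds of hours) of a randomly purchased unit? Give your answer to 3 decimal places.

90.037

Per component, 1: μ=0.9, E[X²]=1.62; 2: μ=11.45, E[X²]=142.51; 3: μ=11.7, E[X²]=273.78.
E[X] = 0.4·0.9 + 0.16·11.45 + 0.44·11.7 = 7.34.
E[X²] = 0.4·1.62 + 0.16·142.51 + 0.44·273.78 = 143.913.
Var(X) = E[X²] − (E[X])² = 143.913 − 53.8756 = 90.0372.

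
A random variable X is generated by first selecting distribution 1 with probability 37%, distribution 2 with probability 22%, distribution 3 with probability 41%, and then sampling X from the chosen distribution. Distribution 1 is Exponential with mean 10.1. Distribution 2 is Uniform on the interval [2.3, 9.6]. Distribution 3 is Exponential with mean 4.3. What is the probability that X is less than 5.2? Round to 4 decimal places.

Conditional on each component, P(X < 5.2): 1: 0.402411; 2: 0.39726; 3: 0.701595.
By total probability, P(X < 5.2) = 0.37·0.402411 + 0.22·0.39726 + 0.41·0.701595 = 0.523943.

0.5239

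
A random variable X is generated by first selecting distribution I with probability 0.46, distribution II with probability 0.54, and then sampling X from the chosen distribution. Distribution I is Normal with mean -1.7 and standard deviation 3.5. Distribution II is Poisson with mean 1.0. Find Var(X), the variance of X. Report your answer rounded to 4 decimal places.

Per component, I: μ=-1.7, E[X²]=15.14; II: μ=1, E[X²]=2.
E[X] = 0.46·-1.7 + 0.54·1 = -0.242.
E[X²] = 0.46·15.14 + 0.54·2 = 8.0444.
Var(X) = E[X²] − (E[X])² = 8.0444 − 0.058564 = 7.98584.

7.9858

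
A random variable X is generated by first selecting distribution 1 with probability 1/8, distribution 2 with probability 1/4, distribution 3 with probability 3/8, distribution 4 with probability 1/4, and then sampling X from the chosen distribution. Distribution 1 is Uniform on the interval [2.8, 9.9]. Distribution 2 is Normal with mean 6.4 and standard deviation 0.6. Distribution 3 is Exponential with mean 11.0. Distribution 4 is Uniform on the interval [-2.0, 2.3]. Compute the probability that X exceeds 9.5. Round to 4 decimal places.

Conditional on each component, P(X > 9.5): 1: 0.056338; 2: 1.19153e-07; 3: 0.421626; 4: 0.
By total probability, P(X > 9.5) = 0.125·0.056338 + 0.25·1.19153e-07 + 0.375·0.421626 + 0.25·0 = 0.165152.

0.1652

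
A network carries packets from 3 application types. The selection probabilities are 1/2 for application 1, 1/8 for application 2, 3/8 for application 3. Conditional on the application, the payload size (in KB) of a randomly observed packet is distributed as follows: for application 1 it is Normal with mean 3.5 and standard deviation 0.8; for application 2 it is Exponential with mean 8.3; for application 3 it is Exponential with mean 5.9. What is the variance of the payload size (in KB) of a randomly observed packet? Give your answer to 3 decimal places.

Per component, 1: μ=3.5, E[X²]=12.89; 2: μ=8.3, E[X²]=137.78; 3: μ=5.9, E[X²]=69.62.
E[X] = 0.5·3.5 + 0.125·8.3 + 0.375·5.9 = 5.
E[X²] = 0.5·12.89 + 0.125·137.78 + 0.375·69.62 = 49.775.
Var(X) = E[X²] − (E[X])² = 49.775 − 25 = 24.775.

24.775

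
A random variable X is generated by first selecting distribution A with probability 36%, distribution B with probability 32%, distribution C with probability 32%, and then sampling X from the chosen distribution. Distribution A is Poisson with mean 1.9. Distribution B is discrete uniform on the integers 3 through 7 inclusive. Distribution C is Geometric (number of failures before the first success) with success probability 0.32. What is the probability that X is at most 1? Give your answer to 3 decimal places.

0.328

Conditional on each component, P(X ≤ 1): A: 0.433749; B: 0; C: 0.5376.
By total probability, P(X ≤ 1) = 0.36·0.433749 + 0.32·0 + 0.32·0.5376 = 0.328182.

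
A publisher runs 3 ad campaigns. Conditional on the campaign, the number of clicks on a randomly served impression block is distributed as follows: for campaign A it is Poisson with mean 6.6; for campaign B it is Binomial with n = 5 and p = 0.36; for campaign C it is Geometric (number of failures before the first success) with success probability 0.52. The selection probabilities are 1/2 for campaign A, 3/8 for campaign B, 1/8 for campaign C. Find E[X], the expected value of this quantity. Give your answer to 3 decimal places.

4.090

Component means — A: 6.6; B: 1.8; C: 0.923077.
E[X] = 0.5·6.6 + 0.375·1.8 + 0.125·0.923077 = 4.09038.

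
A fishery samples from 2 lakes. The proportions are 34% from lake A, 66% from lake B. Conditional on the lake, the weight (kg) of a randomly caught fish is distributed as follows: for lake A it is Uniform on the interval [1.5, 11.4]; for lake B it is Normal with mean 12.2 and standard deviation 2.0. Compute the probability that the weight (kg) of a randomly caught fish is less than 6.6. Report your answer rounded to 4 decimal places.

Conditional on each lake, P(X < 6.6): A: 0.515152; B: 0.00255513.
By total probability, P(X < 6.6) = 0.34·0.515152 + 0.66·0.00255513 = 0.176838.

0.1768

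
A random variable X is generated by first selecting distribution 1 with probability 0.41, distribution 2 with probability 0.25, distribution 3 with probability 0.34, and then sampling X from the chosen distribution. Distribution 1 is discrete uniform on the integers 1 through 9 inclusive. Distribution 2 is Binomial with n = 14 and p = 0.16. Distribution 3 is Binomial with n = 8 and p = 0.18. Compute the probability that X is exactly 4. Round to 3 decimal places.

0.086

Conditional on each component, P(X = 4): 1: 0.111111; 2: 0.114738; 3: 0.0332234.
By total probability, P(X = 4) = 0.41·0.111111 + 0.25·0.114738 + 0.34·0.0332234 = 0.085536.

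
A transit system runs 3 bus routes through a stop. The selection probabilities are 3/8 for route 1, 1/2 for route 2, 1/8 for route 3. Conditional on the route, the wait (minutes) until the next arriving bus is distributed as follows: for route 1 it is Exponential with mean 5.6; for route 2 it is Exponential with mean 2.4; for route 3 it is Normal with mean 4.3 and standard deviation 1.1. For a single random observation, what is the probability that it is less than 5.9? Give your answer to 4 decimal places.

0.8173

Conditional on each route, P(X < 5.9): 1: 0.65131; 2: 0.914423; 3: 0.927102.
By total probability, P(X < 5.9) = 0.375·0.65131 + 0.5·0.914423 + 0.125·0.927102 = 0.81734.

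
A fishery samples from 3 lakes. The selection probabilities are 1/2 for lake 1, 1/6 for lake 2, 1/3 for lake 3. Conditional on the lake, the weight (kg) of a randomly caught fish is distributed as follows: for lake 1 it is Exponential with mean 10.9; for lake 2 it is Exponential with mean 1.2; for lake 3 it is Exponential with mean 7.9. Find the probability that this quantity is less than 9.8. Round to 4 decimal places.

0.7001

Conditional on each lake, P(X < 9.8): 1: 0.593057; 2: 0.999716; 3: 0.710762.
By total probability, P(X < 9.8) = 0.5·0.593057 + 0.166667·0.999716 + 0.333333·0.710762 = 0.700069.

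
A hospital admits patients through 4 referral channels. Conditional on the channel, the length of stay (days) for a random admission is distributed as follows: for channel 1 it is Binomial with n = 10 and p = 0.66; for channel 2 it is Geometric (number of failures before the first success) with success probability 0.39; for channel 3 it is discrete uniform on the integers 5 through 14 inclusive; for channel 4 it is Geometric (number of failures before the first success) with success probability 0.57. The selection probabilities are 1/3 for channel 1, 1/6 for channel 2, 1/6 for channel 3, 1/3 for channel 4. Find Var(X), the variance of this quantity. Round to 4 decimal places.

14.9405

Per component, 1: μ=6.6, E[X²]=45.804; 2: μ=1.5641, E[X²]=6.45694; 3: μ=9.5, E[X²]=98.5; 4: μ=0.754386, E[X²]=1.89258.
E[X] = 0.333333·6.6 + 0.166667·1.5641 + 0.166667·9.5 + 0.333333·0.754386 = 4.29548.
E[X²] = 0.333333·45.804 + 0.166667·6.45694 + 0.166667·98.5 + 0.333333·1.89258 = 33.3917.
Var(X) = E[X²] − (E[X])² = 33.3917 − 18.4511 = 14.9405.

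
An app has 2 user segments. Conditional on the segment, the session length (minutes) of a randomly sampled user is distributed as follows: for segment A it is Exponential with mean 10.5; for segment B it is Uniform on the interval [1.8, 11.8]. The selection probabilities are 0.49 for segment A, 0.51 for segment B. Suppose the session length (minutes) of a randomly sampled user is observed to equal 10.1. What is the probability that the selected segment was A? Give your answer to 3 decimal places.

Likelihoods f(10.1 | ·): A: 0.0363966; B: 0.1.
Posterior ∝ prior × likelihood. Numerator for A: 0.49·0.0363966 = 0.0178343.
Normalizing constant: 0.49·0.0363966 + 0.51·0.1 = 0.0688343.
P(A | observation) = 0.0178343 / 0.0688343 = 0.259091.

0.259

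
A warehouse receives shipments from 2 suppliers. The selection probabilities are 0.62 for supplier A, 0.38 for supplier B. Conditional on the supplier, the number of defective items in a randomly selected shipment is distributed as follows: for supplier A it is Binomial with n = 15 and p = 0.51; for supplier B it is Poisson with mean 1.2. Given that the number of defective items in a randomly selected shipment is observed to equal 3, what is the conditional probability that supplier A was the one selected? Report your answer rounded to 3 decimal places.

0.179

Likelihoods P(X=3 | ·): A: 0.0115631; B: 0.0867439.
Posterior ∝ prior × likelihood. Numerator for A: 0.62·0.0115631 = 0.00716913.
Normalizing constant: 0.62·0.0115631 + 0.38·0.0867439 = 0.0401318.
P(A | observation) = 0.00716913 / 0.0401318 = 0.17864.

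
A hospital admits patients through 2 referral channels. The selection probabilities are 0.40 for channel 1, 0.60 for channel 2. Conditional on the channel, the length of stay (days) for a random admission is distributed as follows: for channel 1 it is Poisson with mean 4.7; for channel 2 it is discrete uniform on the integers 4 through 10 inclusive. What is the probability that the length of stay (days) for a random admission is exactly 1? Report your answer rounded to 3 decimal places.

0.017

Conditional on each channel, P(X = 1): 1: 0.0427478; 2: 0.
By total probability, P(X = 1) = 0.4·0.0427478 + 0.6·0 = 0.0170991.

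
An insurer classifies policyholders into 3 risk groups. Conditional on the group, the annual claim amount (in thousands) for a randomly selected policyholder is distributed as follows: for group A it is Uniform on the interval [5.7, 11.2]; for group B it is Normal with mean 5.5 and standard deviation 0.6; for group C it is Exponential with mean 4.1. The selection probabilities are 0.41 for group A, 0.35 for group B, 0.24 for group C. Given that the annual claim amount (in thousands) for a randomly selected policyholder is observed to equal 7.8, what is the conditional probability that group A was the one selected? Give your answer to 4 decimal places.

Likelihoods f(7.8 | ·): A: 0.181818; B: 0.000428451; C: 0.0363913.
Posterior ∝ prior × likelihood. Numerator for A: 0.41·0.181818 = 0.0745455.
Normalizing constant: 0.41·0.181818 + 0.35·0.000428451 + 0.24·0.0363913 = 0.0834293.
P(A | observation) = 0.0745455 / 0.0834293 = 0.893516.

0.8935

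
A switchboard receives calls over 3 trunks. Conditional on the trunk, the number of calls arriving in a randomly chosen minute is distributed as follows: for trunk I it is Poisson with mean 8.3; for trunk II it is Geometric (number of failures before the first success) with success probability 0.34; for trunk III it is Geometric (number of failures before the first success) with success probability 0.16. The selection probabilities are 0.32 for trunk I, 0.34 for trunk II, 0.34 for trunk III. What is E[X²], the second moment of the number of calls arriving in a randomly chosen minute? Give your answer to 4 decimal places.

48.4507

For each component E[X²] = Var + (mean)², giving I: 77.19; II: 9.47751; III: 60.375.
Overall E[X²] = 0.32·77.19 + 0.34·9.47751 + 0.34·60.375 = 48.4507.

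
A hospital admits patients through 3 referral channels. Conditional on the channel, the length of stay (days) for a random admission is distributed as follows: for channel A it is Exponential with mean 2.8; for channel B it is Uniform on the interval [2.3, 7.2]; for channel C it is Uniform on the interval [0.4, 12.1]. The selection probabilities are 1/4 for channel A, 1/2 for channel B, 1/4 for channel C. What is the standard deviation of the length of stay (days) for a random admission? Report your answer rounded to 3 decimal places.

Per component, A: μ=2.8, E[X²]=15.68; B: μ=4.75, E[X²]=24.5633; C: μ=6.25, E[X²]=50.47.
E[X] = 0.25·2.8 + 0.5·4.75 + 0.25·6.25 = 4.6375.
E[X²] = 0.25·15.68 + 0.5·24.5633 + 0.25·50.47 = 28.8192.
Var(X) = E[X²] − (E[X])² = 28.8192 − 21.5064 = 7.31276.
SD(X) = √7.31276 = 2.70421.

2.704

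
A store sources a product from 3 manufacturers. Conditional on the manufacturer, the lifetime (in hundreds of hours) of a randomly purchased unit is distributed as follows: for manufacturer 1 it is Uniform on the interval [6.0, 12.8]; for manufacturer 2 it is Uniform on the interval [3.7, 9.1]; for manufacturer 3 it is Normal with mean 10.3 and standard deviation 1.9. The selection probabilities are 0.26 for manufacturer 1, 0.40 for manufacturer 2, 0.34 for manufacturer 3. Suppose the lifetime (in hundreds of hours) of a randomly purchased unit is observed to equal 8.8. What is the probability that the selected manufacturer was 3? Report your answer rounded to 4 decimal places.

0.3176

Likelihoods f(8.8 | ·): 1: 0.147059; 2: 0.185185; 3: 0.15375.
Posterior ∝ prior × likelihood. Numerator for 3: 0.34·0.15375 = 0.052275.
Normalizing constant: 0.26·0.147059 + 0.4·0.185185 + 0.34·0.15375 = 0.164584.
P(3 | observation) = 0.052275 / 0.164584 = 0.317618.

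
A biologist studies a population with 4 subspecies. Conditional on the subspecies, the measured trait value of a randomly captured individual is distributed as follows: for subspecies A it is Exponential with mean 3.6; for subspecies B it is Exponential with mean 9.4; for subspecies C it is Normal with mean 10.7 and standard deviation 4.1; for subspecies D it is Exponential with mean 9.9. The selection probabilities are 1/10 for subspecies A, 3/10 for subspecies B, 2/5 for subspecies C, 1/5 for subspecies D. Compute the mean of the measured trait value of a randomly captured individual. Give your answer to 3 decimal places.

Component means — A: 3.6; B: 9.4; C: 10.7; D: 9.9.
E[X] = 0.1·3.6 + 0.3·9.4 + 0.4·10.7 + 0.2·9.9 = 9.44.

9.440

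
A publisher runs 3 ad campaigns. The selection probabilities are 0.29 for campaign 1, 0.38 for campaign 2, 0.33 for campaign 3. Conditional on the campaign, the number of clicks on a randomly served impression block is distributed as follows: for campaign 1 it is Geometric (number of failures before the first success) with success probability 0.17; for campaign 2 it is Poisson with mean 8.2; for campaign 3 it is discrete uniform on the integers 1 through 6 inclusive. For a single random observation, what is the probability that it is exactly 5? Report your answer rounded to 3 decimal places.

0.107

Conditional on each campaign, P(X = 5): 1: 0.0669637; 2: 0.0848542; 3: 0.166667.
By total probability, P(X = 5) = 0.29·0.0669637 + 0.38·0.0848542 + 0.33·0.166667 = 0.106664.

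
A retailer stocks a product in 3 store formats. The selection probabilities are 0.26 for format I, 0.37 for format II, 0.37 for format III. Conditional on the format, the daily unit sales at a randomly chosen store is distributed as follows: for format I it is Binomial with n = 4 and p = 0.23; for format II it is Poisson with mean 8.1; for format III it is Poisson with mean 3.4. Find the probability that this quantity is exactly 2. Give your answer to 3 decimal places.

0.124

Conditional on each format, P(X = 2): I: 0.188186; II: 0.0099576; III: 0.192898.
By total probability, P(X = 2) = 0.26·0.188186 + 0.37·0.0099576 + 0.37·0.192898 = 0.123985.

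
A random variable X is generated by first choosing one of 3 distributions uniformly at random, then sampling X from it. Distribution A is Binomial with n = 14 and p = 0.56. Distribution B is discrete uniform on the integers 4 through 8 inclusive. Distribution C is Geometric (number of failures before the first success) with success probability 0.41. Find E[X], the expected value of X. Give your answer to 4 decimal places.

5.0930

Component means — A: 7.84; B: 6; C: 1.43902.
E[X] = 0.333333·7.84 + 0.333333·6 + 0.333333·1.43902 = 5.09301.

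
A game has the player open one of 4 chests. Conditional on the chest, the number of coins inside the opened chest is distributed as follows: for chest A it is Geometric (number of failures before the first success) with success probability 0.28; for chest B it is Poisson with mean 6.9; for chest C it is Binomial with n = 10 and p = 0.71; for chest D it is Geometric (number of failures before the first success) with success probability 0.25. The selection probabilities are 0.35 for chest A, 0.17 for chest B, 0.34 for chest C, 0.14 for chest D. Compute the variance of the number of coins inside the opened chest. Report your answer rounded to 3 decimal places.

11.496

Per component, A: μ=2.57143, E[X²]=15.7959; B: μ=6.9, E[X²]=54.51; C: μ=7.1, E[X²]=52.469; D: μ=3, E[X²]=21.
E[X] = 0.35·2.57143 + 0.17·6.9 + 0.34·7.1 + 0.14·3 = 4.907.
E[X²] = 0.35·15.7959 + 0.17·54.51 + 0.34·52.469 + 0.14·21 = 35.5747.
Var(X) = E[X²] − (E[X])² = 35.5747 − 24.0786 = 11.4961.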